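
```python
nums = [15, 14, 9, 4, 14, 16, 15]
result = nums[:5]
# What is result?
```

nums has length 7. The slice nums[:5] selects indices [0, 1, 2, 3, 4] (0->15, 1->14, 2->9, 3->4, 4->14), giving [15, 14, 9, 4, 14].

[15, 14, 9, 4, 14]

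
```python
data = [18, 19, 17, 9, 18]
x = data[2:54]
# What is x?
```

data has length 5. The slice data[2:54] selects indices [2, 3, 4] (2->17, 3->9, 4->18), giving [17, 9, 18].

[17, 9, 18]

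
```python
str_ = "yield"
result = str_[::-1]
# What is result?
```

str_ has length 5. The slice str_[::-1] selects indices [4, 3, 2, 1, 0] (4->'d', 3->'l', 2->'e', 1->'i', 0->'y'), giving 'dleiy'.

'dleiy'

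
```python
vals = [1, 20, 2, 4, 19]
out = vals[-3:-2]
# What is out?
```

vals has length 5. The slice vals[-3:-2] selects indices [2] (2->2), giving [2].

[2]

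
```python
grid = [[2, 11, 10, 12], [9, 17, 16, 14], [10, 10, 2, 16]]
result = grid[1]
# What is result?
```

grid has 3 rows. Row 1 is [9, 17, 16, 14].

[9, 17, 16, 14]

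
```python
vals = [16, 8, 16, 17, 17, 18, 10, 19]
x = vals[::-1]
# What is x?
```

vals has length 8. The slice vals[::-1] selects indices [7, 6, 5, 4, 3, 2, 1, 0] (7->19, 6->10, 5->18, 4->17, 3->17, 2->16, 1->8, 0->16), giving [19, 10, 18, 17, 17, 16, 8, 16].

[19, 10, 18, 17, 17, 16, 8, 16]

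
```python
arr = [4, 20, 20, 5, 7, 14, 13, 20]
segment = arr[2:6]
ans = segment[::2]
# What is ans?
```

arr has length 8. The slice arr[2:6] selects indices [2, 3, 4, 5] (2->20, 3->5, 4->7, 5->14), giving [20, 5, 7, 14]. So segment = [20, 5, 7, 14]. segment has length 4. The slice segment[::2] selects indices [0, 2] (0->20, 2->7), giving [20, 7].

[20, 7]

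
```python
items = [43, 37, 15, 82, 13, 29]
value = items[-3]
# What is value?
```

items has length 6. Negative index -3 maps to positive index 6 + (-3) = 3. items[3] = 82.

82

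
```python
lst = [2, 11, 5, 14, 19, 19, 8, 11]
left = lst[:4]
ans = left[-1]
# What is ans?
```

lst has length 8. The slice lst[:4] selects indices [0, 1, 2, 3] (0->2, 1->11, 2->5, 3->14), giving [2, 11, 5, 14]. So left = [2, 11, 5, 14]. Then left[-1] = 14.

14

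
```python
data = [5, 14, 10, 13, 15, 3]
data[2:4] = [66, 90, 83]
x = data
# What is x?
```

data starts as [5, 14, 10, 13, 15, 3] (length 6). The slice data[2:4] covers indices [2, 3] with values [10, 13]. Replacing that slice with [66, 90, 83] (different length) produces [5, 14, 66, 90, 83, 15, 3].

[5, 14, 66, 90, 83, 15, 3]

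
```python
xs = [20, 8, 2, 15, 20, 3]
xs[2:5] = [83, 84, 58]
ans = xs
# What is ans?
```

xs starts as [20, 8, 2, 15, 20, 3] (length 6). The slice xs[2:5] covers indices [2, 3, 4] with values [2, 15, 20]. Replacing that slice with [83, 84, 58] (same length) produces [20, 8, 83, 84, 58, 3].

[20, 8, 83, 84, 58, 3]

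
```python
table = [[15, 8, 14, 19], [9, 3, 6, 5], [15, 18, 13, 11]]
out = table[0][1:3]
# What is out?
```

table[0] = [15, 8, 14, 19]. table[0] has length 4. The slice table[0][1:3] selects indices [1, 2] (1->8, 2->14), giving [8, 14].

[8, 14]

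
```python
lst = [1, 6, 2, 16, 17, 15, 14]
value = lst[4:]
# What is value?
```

lst has length 7. The slice lst[4:] selects indices [4, 5, 6] (4->17, 5->15, 6->14), giving [17, 15, 14].

[17, 15, 14]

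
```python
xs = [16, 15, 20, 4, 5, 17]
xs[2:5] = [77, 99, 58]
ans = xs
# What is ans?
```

xs starts as [16, 15, 20, 4, 5, 17] (length 6). The slice xs[2:5] covers indices [2, 3, 4] with values [20, 4, 5]. Replacing that slice with [77, 99, 58] (same length) produces [16, 15, 77, 99, 58, 17].

[16, 15, 77, 99, 58, 17]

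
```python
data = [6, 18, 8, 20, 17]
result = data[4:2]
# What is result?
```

data has length 5. The slice data[4:2] resolves to an empty index range, so the result is [].

[]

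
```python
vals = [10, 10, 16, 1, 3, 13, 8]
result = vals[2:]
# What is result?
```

vals has length 7. The slice vals[2:] selects indices [2, 3, 4, 5, 6] (2->16, 3->1, 4->3, 5->13, 6->8), giving [16, 1, 3, 13, 8].

[16, 1, 3, 13, 8]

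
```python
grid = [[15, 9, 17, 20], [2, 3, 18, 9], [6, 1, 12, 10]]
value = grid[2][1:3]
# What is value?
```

grid[2] = [6, 1, 12, 10]. grid[2] has length 4. The slice grid[2][1:3] selects indices [1, 2] (1->1, 2->12), giving [1, 12].

[1, 12]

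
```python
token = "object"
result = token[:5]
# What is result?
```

token has length 6. The slice token[:5] selects indices [0, 1, 2, 3, 4] (0->'o', 1->'b', 2->'j', 3->'e', 4->'c'), giving 'objec'.

'objec'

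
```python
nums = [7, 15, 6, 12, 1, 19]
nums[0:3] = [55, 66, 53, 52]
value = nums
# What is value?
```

nums starts as [7, 15, 6, 12, 1, 19] (length 6). The slice nums[0:3] covers indices [0, 1, 2] with values [7, 15, 6]. Replacing that slice with [55, 66, 53, 52] (different length) produces [55, 66, 53, 52, 12, 1, 19].

[55, 66, 53, 52, 12, 1, 19]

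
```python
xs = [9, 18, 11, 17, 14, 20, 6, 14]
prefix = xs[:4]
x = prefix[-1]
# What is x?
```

xs has length 8. The slice xs[:4] selects indices [0, 1, 2, 3] (0->9, 1->18, 2->11, 3->17), giving [9, 18, 11, 17]. So prefix = [9, 18, 11, 17]. Then prefix[-1] = 17.

17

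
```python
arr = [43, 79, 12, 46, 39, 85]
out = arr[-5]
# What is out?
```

arr has length 6. Negative index -5 maps to positive index 6 + (-5) = 1. arr[1] = 79.

79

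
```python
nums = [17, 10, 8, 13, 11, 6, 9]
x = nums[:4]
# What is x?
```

nums has length 7. The slice nums[:4] selects indices [0, 1, 2, 3] (0->17, 1->10, 2->8, 3->13), giving [17, 10, 8, 13].

[17, 10, 8, 13]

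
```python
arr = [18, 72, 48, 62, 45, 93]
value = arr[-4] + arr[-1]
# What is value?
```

arr has length 6. Negative index -4 maps to positive index 6 + (-4) = 2. arr[2] = 48.
arr has length 6. Negative index -1 maps to positive index 6 + (-1) = 5. arr[5] = 93.
Sum: 48 + 93 = 141.

141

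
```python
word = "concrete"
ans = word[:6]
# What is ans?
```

word has length 8. The slice word[:6] selects indices [0, 1, 2, 3, 4, 5] (0->'c', 1->'o', 2->'n', 3->'c', 4->'r', 5->'e'), giving 'concre'.

'concre'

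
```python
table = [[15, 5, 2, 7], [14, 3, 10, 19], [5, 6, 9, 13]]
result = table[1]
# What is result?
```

table has 3 rows. Row 1 is [14, 3, 10, 19].

[14, 3, 10, 19]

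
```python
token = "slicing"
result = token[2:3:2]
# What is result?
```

token has length 7. The slice token[2:3:2] selects indices [2] (2->'i'), giving 'i'.

'i'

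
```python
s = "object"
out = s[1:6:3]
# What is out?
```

s has length 6. The slice s[1:6:3] selects indices [1, 4] (1->'b', 4->'c'), giving 'bc'.

'bc'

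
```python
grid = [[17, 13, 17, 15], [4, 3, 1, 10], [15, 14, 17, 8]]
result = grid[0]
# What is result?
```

grid has 3 rows. Row 0 is [17, 13, 17, 15].

[17, 13, 17, 15]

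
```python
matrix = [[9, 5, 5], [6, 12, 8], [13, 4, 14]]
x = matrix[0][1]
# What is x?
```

matrix[0] = [9, 5, 5]. Taking column 1 of that row yields 5.

5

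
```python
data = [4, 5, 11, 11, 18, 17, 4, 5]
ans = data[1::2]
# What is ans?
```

data has length 8. The slice data[1::2] selects indices [1, 3, 5, 7] (1->5, 3->11, 5->17, 7->5), giving [5, 11, 17, 5].

[5, 11, 17, 5]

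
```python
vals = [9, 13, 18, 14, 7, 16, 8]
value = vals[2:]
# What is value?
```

vals has length 7. The slice vals[2:] selects indices [2, 3, 4, 5, 6] (2->18, 3->14, 4->7, 5->16, 6->8), giving [18, 14, 7, 16, 8].

[18, 14, 7, 16, 8]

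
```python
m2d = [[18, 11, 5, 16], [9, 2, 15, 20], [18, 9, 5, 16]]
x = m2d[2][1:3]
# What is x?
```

m2d[2] = [18, 9, 5, 16]. m2d[2] has length 4. The slice m2d[2][1:3] selects indices [1, 2] (1->9, 2->5), giving [9, 5].

[9, 5]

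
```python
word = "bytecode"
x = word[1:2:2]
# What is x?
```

word has length 8. The slice word[1:2:2] selects indices [1] (1->'y'), giving 'y'.

'y'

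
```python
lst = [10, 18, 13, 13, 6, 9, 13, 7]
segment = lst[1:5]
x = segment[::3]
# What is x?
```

lst has length 8. The slice lst[1:5] selects indices [1, 2, 3, 4] (1->18, 2->13, 3->13, 4->6), giving [18, 13, 13, 6]. So segment = [18, 13, 13, 6]. segment has length 4. The slice segment[::3] selects indices [0, 3] (0->18, 3->6), giving [18, 6].

[18, 6]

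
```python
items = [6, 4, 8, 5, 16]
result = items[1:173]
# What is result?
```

items has length 5. The slice items[1:173] selects indices [1, 2, 3, 4] (1->4, 2->8, 3->5, 4->16), giving [4, 8, 5, 16].

[4, 8, 5, 16]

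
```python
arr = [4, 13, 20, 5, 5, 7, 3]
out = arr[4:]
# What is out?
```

arr has length 7. The slice arr[4:] selects indices [4, 5, 6] (4->5, 5->7, 6->3), giving [5, 7, 3].

[5, 7, 3]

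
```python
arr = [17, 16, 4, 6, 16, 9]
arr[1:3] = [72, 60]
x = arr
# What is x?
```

arr starts as [17, 16, 4, 6, 16, 9] (length 6). The slice arr[1:3] covers indices [1, 2] with values [16, 4]. Replacing that slice with [72, 60] (same length) produces [17, 72, 60, 6, 16, 9].

[17, 72, 60, 6, 16, 9]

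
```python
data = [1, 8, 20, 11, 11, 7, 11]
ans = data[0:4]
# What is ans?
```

data has length 7. The slice data[0:4] selects indices [0, 1, 2, 3] (0->1, 1->8, 2->20, 3->11), giving [1, 8, 20, 11].

[1, 8, 20, 11]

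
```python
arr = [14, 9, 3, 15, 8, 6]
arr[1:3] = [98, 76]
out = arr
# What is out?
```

arr starts as [14, 9, 3, 15, 8, 6] (length 6). The slice arr[1:3] covers indices [1, 2] with values [9, 3]. Replacing that slice with [98, 76] (same length) produces [14, 98, 76, 15, 8, 6].

[14, 98, 76, 15, 8, 6]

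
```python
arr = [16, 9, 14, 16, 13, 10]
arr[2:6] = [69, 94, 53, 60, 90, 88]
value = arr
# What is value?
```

arr starts as [16, 9, 14, 16, 13, 10] (length 6). The slice arr[2:6] covers indices [2, 3, 4, 5] with values [14, 16, 13, 10]. Replacing that slice with [69, 94, 53, 60, 90, 88] (different length) produces [16, 9, 69, 94, 53, 60, 90, 88].

[16, 9, 69, 94, 53, 60, 90, 88]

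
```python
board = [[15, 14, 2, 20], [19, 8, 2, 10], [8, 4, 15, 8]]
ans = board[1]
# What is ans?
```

board has 3 rows. Row 1 is [19, 8, 2, 10].

[19, 8, 2, 10]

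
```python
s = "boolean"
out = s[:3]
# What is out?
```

s has length 7. The slice s[:3] selects indices [0, 1, 2] (0->'b', 1->'o', 2->'o'), giving 'boo'.

'boo'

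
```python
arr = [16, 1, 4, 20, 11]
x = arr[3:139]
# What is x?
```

arr has length 5. The slice arr[3:139] selects indices [3, 4] (3->20, 4->11), giving [20, 11].

[20, 11]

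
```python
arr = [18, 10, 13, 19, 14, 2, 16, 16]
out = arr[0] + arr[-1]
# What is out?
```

arr has length 8. arr[0] = 18.
arr has length 8. Negative index -1 maps to positive index 8 + (-1) = 7. arr[7] = 16.
Sum: 18 + 16 = 34.

34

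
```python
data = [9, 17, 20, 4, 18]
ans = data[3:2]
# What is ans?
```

data has length 5. The slice data[3:2] resolves to an empty index range, so the result is [].

[]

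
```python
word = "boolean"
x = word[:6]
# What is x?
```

word has length 7. The slice word[:6] selects indices [0, 1, 2, 3, 4, 5] (0->'b', 1->'o', 2->'o', 3->'l', 4->'e', 5->'a'), giving 'boolea'.

'boolea'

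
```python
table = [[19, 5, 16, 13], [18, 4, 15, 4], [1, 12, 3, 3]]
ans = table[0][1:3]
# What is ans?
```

table[0] = [19, 5, 16, 13]. table[0] has length 4. The slice table[0][1:3] selects indices [1, 2] (1->5, 2->16), giving [5, 16].

[5, 16]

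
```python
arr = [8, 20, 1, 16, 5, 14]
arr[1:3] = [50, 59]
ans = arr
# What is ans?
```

arr starts as [8, 20, 1, 16, 5, 14] (length 6). The slice arr[1:3] covers indices [1, 2] with values [20, 1]. Replacing that slice with [50, 59] (same length) produces [8, 50, 59, 16, 5, 14].

[8, 50, 59, 16, 5, 14]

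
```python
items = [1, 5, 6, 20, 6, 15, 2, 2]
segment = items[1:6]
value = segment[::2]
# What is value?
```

items has length 8. The slice items[1:6] selects indices [1, 2, 3, 4, 5] (1->5, 2->6, 3->20, 4->6, 5->15), giving [5, 6, 20, 6, 15]. So segment = [5, 6, 20, 6, 15]. segment has length 5. The slice segment[::2] selects indices [0, 2, 4] (0->5, 2->20, 4->15), giving [5, 20, 15].

[5, 20, 15]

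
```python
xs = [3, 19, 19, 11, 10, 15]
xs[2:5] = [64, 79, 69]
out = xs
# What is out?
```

xs starts as [3, 19, 19, 11, 10, 15] (length 6). The slice xs[2:5] covers indices [2, 3, 4] with values [19, 11, 10]. Replacing that slice with [64, 79, 69] (same length) produces [3, 19, 64, 79, 69, 15].

[3, 19, 64, 79, 69, 15]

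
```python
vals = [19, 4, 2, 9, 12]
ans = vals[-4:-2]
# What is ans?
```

vals has length 5. The slice vals[-4:-2] selects indices [1, 2] (1->4, 2->2), giving [4, 2].

[4, 2]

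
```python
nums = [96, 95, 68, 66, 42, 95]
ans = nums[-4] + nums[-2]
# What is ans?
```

nums has length 6. Negative index -4 maps to positive index 6 + (-4) = 2. nums[2] = 68.
nums has length 6. Negative index -2 maps to positive index 6 + (-2) = 4. nums[4] = 42.
Sum: 68 + 42 = 110.

110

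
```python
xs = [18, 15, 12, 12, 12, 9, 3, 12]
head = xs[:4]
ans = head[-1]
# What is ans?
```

xs has length 8. The slice xs[:4] selects indices [0, 1, 2, 3] (0->18, 1->15, 2->12, 3->12), giving [18, 15, 12, 12]. So head = [18, 15, 12, 12]. Then head[-1] = 12.

12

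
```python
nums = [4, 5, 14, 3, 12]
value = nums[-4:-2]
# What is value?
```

nums has length 5. The slice nums[-4:-2] selects indices [1, 2] (1->5, 2->14), giving [5, 14].

[5, 14]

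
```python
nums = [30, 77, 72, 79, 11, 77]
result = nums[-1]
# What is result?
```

nums has length 6. Negative index -1 maps to positive index 6 + (-1) = 5. nums[5] = 77.

77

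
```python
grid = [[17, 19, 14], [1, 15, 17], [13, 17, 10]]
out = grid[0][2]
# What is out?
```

grid[0] = [17, 19, 14]. Taking column 2 of that row yields 14.

14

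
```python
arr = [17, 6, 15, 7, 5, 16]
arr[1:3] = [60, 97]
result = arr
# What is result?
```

arr starts as [17, 6, 15, 7, 5, 16] (length 6). The slice arr[1:3] covers indices [1, 2] with values [6, 15]. Replacing that slice with [60, 97] (same length) produces [17, 60, 97, 7, 5, 16].

[17, 60, 97, 7, 5, 16]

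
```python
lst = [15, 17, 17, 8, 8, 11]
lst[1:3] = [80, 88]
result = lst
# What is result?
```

lst starts as [15, 17, 17, 8, 8, 11] (length 6). The slice lst[1:3] covers indices [1, 2] with values [17, 17]. Replacing that slice with [80, 88] (same length) produces [15, 80, 88, 8, 8, 11].

[15, 80, 88, 8, 8, 11]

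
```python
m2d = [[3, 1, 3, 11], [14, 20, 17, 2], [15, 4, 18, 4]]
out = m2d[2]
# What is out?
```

m2d has 3 rows. Row 2 is [15, 4, 18, 4].

[15, 4, 18, 4]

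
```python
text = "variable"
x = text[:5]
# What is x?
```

text has length 8. The slice text[:5] selects indices [0, 1, 2, 3, 4] (0->'v', 1->'a', 2->'r', 3->'i', 4->'a'), giving 'varia'.

'varia'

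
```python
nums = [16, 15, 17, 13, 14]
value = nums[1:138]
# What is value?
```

nums has length 5. The slice nums[1:138] selects indices [1, 2, 3, 4] (1->15, 2->17, 3->13, 4->14), giving [15, 17, 13, 14].

[15, 17, 13, 14]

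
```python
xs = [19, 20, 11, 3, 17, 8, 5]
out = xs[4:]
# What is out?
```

xs has length 7. The slice xs[4:] selects indices [4, 5, 6] (4->17, 5->8, 6->5), giving [17, 8, 5].

[17, 8, 5]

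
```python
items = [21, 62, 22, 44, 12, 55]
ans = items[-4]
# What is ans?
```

items has length 6. Negative index -4 maps to positive index 6 + (-4) = 2. items[2] = 22.

22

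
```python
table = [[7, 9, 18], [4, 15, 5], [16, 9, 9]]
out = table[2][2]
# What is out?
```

table[2] = [16, 9, 9]. Taking column 2 of that row yields 9.

9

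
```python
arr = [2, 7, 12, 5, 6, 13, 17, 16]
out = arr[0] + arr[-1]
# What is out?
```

arr has length 8. arr[0] = 2.
arr has length 8. Negative index -1 maps to positive index 8 + (-1) = 7. arr[7] = 16.
Sum: 2 + 16 = 18.

18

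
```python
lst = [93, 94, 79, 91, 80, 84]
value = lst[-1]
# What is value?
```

lst has length 6. Negative index -1 maps to positive index 6 + (-1) = 5. lst[5] = 84.

84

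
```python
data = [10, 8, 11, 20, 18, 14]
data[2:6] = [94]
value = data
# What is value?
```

data starts as [10, 8, 11, 20, 18, 14] (length 6). The slice data[2:6] covers indices [2, 3, 4, 5] with values [11, 20, 18, 14]. Replacing that slice with [94] (different length) produces [10, 8, 94].

[10, 8, 94]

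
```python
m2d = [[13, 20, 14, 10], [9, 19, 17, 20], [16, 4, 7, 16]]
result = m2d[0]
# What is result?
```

m2d has 3 rows. Row 0 is [13, 20, 14, 10].

[13, 20, 14, 10]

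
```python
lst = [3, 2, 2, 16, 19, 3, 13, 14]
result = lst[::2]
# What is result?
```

lst has length 8. The slice lst[::2] selects indices [0, 2, 4, 6] (0->3, 2->2, 4->19, 6->13), giving [3, 2, 19, 13].

[3, 2, 19, 13]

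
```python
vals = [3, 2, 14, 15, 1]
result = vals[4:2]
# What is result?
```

vals has length 5. The slice vals[4:2] resolves to an empty index range, so the result is [].

[]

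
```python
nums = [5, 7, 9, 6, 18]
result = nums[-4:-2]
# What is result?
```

nums has length 5. The slice nums[-4:-2] selects indices [1, 2] (1->7, 2->9), giving [7, 9].

[7, 9]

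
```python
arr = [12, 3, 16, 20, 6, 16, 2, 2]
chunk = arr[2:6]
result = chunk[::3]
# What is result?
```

arr has length 8. The slice arr[2:6] selects indices [2, 3, 4, 5] (2->16, 3->20, 4->6, 5->16), giving [16, 20, 6, 16]. So chunk = [16, 20, 6, 16]. chunk has length 4. The slice chunk[::3] selects indices [0, 3] (0->16, 3->16), giving [16, 16].

[16, 16]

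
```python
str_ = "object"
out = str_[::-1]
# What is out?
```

str_ has length 6. The slice str_[::-1] selects indices [5, 4, 3, 2, 1, 0] (5->'t', 4->'c', 3->'e', 2->'j', 1->'b', 0->'o'), giving 'tcejbo'.

'tcejbo'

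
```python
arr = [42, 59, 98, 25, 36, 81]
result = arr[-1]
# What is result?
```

arr has length 6. Negative index -1 maps to positive index 6 + (-1) = 5. arr[5] = 81.

81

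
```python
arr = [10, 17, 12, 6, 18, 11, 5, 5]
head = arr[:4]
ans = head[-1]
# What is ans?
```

arr has length 8. The slice arr[:4] selects indices [0, 1, 2, 3] (0->10, 1->17, 2->12, 3->6), giving [10, 17, 12, 6]. So head = [10, 17, 12, 6]. Then head[-1] = 6.

6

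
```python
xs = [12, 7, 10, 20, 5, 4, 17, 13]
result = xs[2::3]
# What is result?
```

xs has length 8. The slice xs[2::3] selects indices [2, 5] (2->10, 5->4), giving [10, 4].

[10, 4]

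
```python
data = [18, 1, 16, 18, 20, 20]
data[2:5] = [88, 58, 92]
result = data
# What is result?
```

data starts as [18, 1, 16, 18, 20, 20] (length 6). The slice data[2:5] covers indices [2, 3, 4] with values [16, 18, 20]. Replacing that slice with [88, 58, 92] (same length) produces [18, 1, 88, 58, 92, 20].

[18, 1, 88, 58, 92, 20]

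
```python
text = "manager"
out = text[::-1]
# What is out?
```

text has length 7. The slice text[::-1] selects indices [6, 5, 4, 3, 2, 1, 0] (6->'r', 5->'e', 4->'g', 3->'a', 2->'n', 1->'a', 0->'m'), giving 'reganam'.

'reganam'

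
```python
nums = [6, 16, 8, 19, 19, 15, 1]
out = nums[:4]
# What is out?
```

nums has length 7. The slice nums[:4] selects indices [0, 1, 2, 3] (0->6, 1->16, 2->8, 3->19), giving [6, 16, 8, 19].

[6, 16, 8, 19]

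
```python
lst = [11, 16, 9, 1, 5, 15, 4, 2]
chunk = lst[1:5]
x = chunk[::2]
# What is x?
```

lst has length 8. The slice lst[1:5] selects indices [1, 2, 3, 4] (1->16, 2->9, 3->1, 4->5), giving [16, 9, 1, 5]. So chunk = [16, 9, 1, 5]. chunk has length 4. The slice chunk[::2] selects indices [0, 2] (0->16, 2->1), giving [16, 1].

[16, 1]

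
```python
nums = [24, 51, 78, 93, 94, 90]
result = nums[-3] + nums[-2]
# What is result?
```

nums has length 6. Negative index -3 maps to positive index 6 + (-3) = 3. nums[3] = 93.
nums has length 6. Negative index -2 maps to positive index 6 + (-2) = 4. nums[4] = 94.
Sum: 93 + 94 = 187.

187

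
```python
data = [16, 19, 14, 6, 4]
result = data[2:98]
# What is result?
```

data has length 5. The slice data[2:98] selects indices [2, 3, 4] (2->14, 3->6, 4->4), giving [14, 6, 4].

[14, 6, 4]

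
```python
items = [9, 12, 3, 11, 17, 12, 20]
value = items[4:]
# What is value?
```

items has length 7. The slice items[4:] selects indices [4, 5, 6] (4->17, 5->12, 6->20), giving [17, 12, 20].

[17, 12, 20]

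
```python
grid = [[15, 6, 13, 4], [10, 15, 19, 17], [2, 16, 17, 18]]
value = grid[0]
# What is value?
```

grid has 3 rows. Row 0 is [15, 6, 13, 4].

[15, 6, 13, 4]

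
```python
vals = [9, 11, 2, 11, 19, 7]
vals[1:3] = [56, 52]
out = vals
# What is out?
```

vals starts as [9, 11, 2, 11, 19, 7] (length 6). The slice vals[1:3] covers indices [1, 2] with values [11, 2]. Replacing that slice with [56, 52] (same length) produces [9, 56, 52, 11, 19, 7].

[9, 56, 52, 11, 19, 7]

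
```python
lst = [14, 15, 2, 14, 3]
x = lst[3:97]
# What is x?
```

lst has length 5. The slice lst[3:97] selects indices [3, 4] (3->14, 4->3), giving [14, 3].

[14, 3]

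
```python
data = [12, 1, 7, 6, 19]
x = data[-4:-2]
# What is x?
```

data has length 5. The slice data[-4:-2] selects indices [1, 2] (1->1, 2->7), giving [1, 7].

[1, 7]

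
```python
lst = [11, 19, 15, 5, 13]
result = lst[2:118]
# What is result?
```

lst has length 5. The slice lst[2:118] selects indices [2, 3, 4] (2->15, 3->5, 4->13), giving [15, 5, 13].

[15, 5, 13]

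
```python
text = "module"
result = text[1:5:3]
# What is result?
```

text has length 6. The slice text[1:5:3] selects indices [1, 4] (1->'o', 4->'l'), giving 'ol'.

'ol'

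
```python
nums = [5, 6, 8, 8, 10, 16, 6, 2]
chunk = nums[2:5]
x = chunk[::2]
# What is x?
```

nums has length 8. The slice nums[2:5] selects indices [2, 3, 4] (2->8, 3->8, 4->10), giving [8, 8, 10]. So chunk = [8, 8, 10]. chunk has length 3. The slice chunk[::2] selects indices [0, 2] (0->8, 2->10), giving [8, 10].

[8, 10]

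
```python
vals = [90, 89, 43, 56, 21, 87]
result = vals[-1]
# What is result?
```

vals has length 6. Negative index -1 maps to positive index 6 + (-1) = 5. vals[5] = 87.

87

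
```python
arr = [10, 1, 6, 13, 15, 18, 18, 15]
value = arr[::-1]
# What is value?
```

arr has length 8. The slice arr[::-1] selects indices [7, 6, 5, 4, 3, 2, 1, 0] (7->15, 6->18, 5->18, 4->15, 3->13, 2->6, 1->1, 0->10), giving [15, 18, 18, 15, 13, 6, 1, 10].

[15, 18, 18, 15, 13, 6, 1, 10]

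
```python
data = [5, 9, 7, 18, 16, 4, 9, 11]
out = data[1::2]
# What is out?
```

data has length 8. The slice data[1::2] selects indices [1, 3, 5, 7] (1->9, 3->18, 5->4, 7->11), giving [9, 18, 4, 11].

[9, 18, 4, 11]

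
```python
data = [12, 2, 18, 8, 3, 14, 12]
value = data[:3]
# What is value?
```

data has length 7. The slice data[:3] selects indices [0, 1, 2] (0->12, 1->2, 2->18), giving [12, 2, 18].

[12, 2, 18]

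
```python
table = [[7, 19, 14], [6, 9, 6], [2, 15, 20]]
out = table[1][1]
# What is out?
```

table[1] = [6, 9, 6]. Taking column 1 of that row yields 9.

9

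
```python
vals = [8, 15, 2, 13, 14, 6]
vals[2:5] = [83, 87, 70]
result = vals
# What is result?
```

vals starts as [8, 15, 2, 13, 14, 6] (length 6). The slice vals[2:5] covers indices [2, 3, 4] with values [2, 13, 14]. Replacing that slice with [83, 87, 70] (same length) produces [8, 15, 83, 87, 70, 6].

[8, 15, 83, 87, 70, 6]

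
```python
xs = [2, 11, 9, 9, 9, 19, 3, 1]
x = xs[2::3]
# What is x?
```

xs has length 8. The slice xs[2::3] selects indices [2, 5] (2->9, 5->19), giving [9, 19].

[9, 19]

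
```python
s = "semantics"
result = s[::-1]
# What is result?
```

s has length 9. The slice s[::-1] selects indices [8, 7, 6, 5, 4, 3, 2, 1, 0] (8->'s', 7->'c', 6->'i', 5->'t', 4->'n', 3->'a', 2->'m', 1->'e', 0->'s'), giving 'scitnames'.

'scitnames'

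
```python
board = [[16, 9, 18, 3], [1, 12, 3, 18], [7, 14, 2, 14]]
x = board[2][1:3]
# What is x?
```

board[2] = [7, 14, 2, 14]. board[2] has length 4. The slice board[2][1:3] selects indices [1, 2] (1->14, 2->2), giving [14, 2].

[14, 2]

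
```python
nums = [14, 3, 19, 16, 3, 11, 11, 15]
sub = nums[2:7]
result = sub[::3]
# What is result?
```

nums has length 8. The slice nums[2:7] selects indices [2, 3, 4, 5, 6] (2->19, 3->16, 4->3, 5->11, 6->11), giving [19, 16, 3, 11, 11]. So sub = [19, 16, 3, 11, 11]. sub has length 5. The slice sub[::3] selects indices [0, 3] (0->19, 3->11), giving [19, 11].

[19, 11]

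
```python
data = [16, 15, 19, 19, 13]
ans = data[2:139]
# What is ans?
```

data has length 5. The slice data[2:139] selects indices [2, 3, 4] (2->19, 3->19, 4->13), giving [19, 19, 13].

[19, 19, 13]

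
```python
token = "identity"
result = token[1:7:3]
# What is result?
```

token has length 8. The slice token[1:7:3] selects indices [1, 4] (1->'d', 4->'t'), giving 'dt'.

'dt'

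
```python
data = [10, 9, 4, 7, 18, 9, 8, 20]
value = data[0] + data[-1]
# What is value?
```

data has length 8. data[0] = 10.
data has length 8. Negative index -1 maps to positive index 8 + (-1) = 7. data[7] = 20.
Sum: 10 + 20 = 30.

30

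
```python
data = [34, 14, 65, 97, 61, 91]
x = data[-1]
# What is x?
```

data has length 6. Negative index -1 maps to positive index 6 + (-1) = 5. data[5] = 91.

91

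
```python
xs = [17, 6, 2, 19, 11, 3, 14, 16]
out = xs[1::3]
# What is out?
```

xs has length 8. The slice xs[1::3] selects indices [1, 4, 7] (1->6, 4->11, 7->16), giving [6, 11, 16].

[6, 11, 16]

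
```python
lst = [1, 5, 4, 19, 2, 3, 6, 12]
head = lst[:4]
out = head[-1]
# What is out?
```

lst has length 8. The slice lst[:4] selects indices [0, 1, 2, 3] (0->1, 1->5, 2->4, 3->19), giving [1, 5, 4, 19]. So head = [1, 5, 4, 19]. Then head[-1] = 19.

19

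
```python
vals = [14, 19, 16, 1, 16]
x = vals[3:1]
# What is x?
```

vals has length 5. The slice vals[3:1] resolves to an empty index range, so the result is [].

[]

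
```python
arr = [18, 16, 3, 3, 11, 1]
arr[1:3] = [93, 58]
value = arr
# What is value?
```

arr starts as [18, 16, 3, 3, 11, 1] (length 6). The slice arr[1:3] covers indices [1, 2] with values [16, 3]. Replacing that slice with [93, 58] (same length) produces [18, 93, 58, 3, 11, 1].

[18, 93, 58, 3, 11, 1]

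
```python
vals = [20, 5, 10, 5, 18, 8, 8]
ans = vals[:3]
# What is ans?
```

vals has length 7. The slice vals[:3] selects indices [0, 1, 2] (0->20, 1->5, 2->10), giving [20, 5, 10].

[20, 5, 10]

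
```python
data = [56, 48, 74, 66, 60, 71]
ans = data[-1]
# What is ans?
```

data has length 6. Negative index -1 maps to positive index 6 + (-1) = 5. data[5] = 71.

71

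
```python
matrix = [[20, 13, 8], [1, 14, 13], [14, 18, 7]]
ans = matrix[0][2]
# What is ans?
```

matrix[0] = [20, 13, 8]. Taking column 2 of that row yields 8.

8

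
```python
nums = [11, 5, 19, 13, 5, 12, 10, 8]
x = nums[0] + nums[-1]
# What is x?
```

nums has length 8. nums[0] = 11.
nums has length 8. Negative index -1 maps to positive index 8 + (-1) = 7. nums[7] = 8.
Sum: 11 + 8 = 19.

19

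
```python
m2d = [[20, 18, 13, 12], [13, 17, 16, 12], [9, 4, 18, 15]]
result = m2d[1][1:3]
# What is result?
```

m2d[1] = [13, 17, 16, 12]. m2d[1] has length 4. The slice m2d[1][1:3] selects indices [1, 2] (1->17, 2->16), giving [17, 16].

[17, 16]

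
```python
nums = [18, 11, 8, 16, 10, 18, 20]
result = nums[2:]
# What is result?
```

nums has length 7. The slice nums[2:] selects indices [2, 3, 4, 5, 6] (2->8, 3->16, 4->10, 5->18, 6->20), giving [8, 16, 10, 18, 20].

[8, 16, 10, 18, 20]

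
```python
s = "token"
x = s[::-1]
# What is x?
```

s has length 5. The slice s[::-1] selects indices [4, 3, 2, 1, 0] (4->'n', 3->'e', 2->'k', 1->'o', 0->'t'), giving 'nekot'.

'nekot'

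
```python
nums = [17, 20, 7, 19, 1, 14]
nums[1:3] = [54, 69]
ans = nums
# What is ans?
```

nums starts as [17, 20, 7, 19, 1, 14] (length 6). The slice nums[1:3] covers indices [1, 2] with values [20, 7]. Replacing that slice with [54, 69] (same length) produces [17, 54, 69, 19, 1, 14].

[17, 54, 69, 19, 1, 14]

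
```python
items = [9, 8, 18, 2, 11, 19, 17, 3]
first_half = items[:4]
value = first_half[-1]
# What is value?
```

items has length 8. The slice items[:4] selects indices [0, 1, 2, 3] (0->9, 1->8, 2->18, 3->2), giving [9, 8, 18, 2]. So first_half = [9, 8, 18, 2]. Then first_half[-1] = 2.

2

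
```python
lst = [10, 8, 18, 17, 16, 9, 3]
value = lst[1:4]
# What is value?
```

lst has length 7. The slice lst[1:4] selects indices [1, 2, 3] (1->8, 2->18, 3->17), giving [8, 18, 17].

[8, 18, 17]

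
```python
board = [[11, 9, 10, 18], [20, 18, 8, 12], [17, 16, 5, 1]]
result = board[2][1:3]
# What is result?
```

board[2] = [17, 16, 5, 1]. board[2] has length 4. The slice board[2][1:3] selects indices [1, 2] (1->16, 2->5), giving [16, 5].

[16, 5]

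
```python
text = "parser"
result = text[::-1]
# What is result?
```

text has length 6. The slice text[::-1] selects indices [5, 4, 3, 2, 1, 0] (5->'r', 4->'e', 3->'s', 2->'r', 1->'a', 0->'p'), giving 'resrap'.

'resrap'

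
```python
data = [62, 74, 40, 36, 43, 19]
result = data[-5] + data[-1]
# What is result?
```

data has length 6. Negative index -5 maps to positive index 6 + (-5) = 1. data[1] = 74.
data has length 6. Negative index -1 maps to positive index 6 + (-1) = 5. data[5] = 19.
Sum: 74 + 19 = 93.

93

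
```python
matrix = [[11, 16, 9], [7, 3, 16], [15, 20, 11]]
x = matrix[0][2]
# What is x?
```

matrix[0] = [11, 16, 9]. Taking column 2 of that row yields 9.

9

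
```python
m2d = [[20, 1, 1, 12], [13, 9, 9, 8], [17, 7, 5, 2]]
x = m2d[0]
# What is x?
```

m2d has 3 rows. Row 0 is [20, 1, 1, 12].

[20, 1, 1, 12]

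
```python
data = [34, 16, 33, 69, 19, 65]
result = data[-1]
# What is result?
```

data has length 6. Negative index -1 maps to positive index 6 + (-1) = 5. data[5] = 65.

65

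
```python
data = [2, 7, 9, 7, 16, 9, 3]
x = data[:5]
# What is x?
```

data has length 7. The slice data[:5] selects indices [0, 1, 2, 3, 4] (0->2, 1->7, 2->9, 3->7, 4->16), giving [2, 7, 9, 7, 16].

[2, 7, 9, 7, 16]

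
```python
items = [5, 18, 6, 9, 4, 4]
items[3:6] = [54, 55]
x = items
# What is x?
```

items starts as [5, 18, 6, 9, 4, 4] (length 6). The slice items[3:6] covers indices [3, 4, 5] with values [9, 4, 4]. Replacing that slice with [54, 55] (different length) produces [5, 18, 6, 54, 55].

[5, 18, 6, 54, 55]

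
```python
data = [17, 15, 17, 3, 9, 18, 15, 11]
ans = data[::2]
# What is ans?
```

data has length 8. The slice data[::2] selects indices [0, 2, 4, 6] (0->17, 2->17, 4->9, 6->15), giving [17, 17, 9, 15].

[17, 17, 9, 15]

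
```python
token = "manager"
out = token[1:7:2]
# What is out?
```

token has length 7. The slice token[1:7:2] selects indices [1, 3, 5] (1->'a', 3->'a', 5->'e'), giving 'aae'.

'aae'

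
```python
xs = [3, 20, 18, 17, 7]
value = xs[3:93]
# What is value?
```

xs has length 5. The slice xs[3:93] selects indices [3, 4] (3->17, 4->7), giving [17, 7].

[17, 7]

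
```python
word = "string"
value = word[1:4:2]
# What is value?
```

word has length 6. The slice word[1:4:2] selects indices [1, 3] (1->'t', 3->'i'), giving 'ti'.

'ti'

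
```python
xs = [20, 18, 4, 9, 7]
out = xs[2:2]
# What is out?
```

xs has length 5. The slice xs[2:2] resolves to an empty index range, so the result is [].

[]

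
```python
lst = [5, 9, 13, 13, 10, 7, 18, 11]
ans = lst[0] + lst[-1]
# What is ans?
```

lst has length 8. lst[0] = 5.
lst has length 8. Negative index -1 maps to positive index 8 + (-1) = 7. lst[7] = 11.
Sum: 5 + 11 = 16.

16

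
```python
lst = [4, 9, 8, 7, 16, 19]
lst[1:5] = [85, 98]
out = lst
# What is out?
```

lst starts as [4, 9, 8, 7, 16, 19] (length 6). The slice lst[1:5] covers indices [1, 2, 3, 4] with values [9, 8, 7, 16]. Replacing that slice with [85, 98] (different length) produces [4, 85, 98, 19].

[4, 85, 98, 19]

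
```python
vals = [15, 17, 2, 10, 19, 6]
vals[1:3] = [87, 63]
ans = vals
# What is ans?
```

vals starts as [15, 17, 2, 10, 19, 6] (length 6). The slice vals[1:3] covers indices [1, 2] with values [17, 2]. Replacing that slice with [87, 63] (same length) produces [15, 87, 63, 10, 19, 6].

[15, 87, 63, 10, 19, 6]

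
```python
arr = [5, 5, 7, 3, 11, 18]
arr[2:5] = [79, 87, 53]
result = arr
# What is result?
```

arr starts as [5, 5, 7, 3, 11, 18] (length 6). The slice arr[2:5] covers indices [2, 3, 4] with values [7, 3, 11]. Replacing that slice with [79, 87, 53] (same length) produces [5, 5, 79, 87, 53, 18].

[5, 5, 79, 87, 53, 18]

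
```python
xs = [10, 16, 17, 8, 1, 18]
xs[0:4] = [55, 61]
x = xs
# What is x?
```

xs starts as [10, 16, 17, 8, 1, 18] (length 6). The slice xs[0:4] covers indices [0, 1, 2, 3] with values [10, 16, 17, 8]. Replacing that slice with [55, 61] (different length) produces [55, 61, 1, 18].

[55, 61, 1, 18]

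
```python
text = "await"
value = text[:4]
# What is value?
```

text has length 5. The slice text[:4] selects indices [0, 1, 2, 3] (0->'a', 1->'w', 2->'a', 3->'i'), giving 'awai'.

'awai'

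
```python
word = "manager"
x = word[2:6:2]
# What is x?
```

word has length 7. The slice word[2:6:2] selects indices [2, 4] (2->'n', 4->'g'), giving 'ng'.

'ng'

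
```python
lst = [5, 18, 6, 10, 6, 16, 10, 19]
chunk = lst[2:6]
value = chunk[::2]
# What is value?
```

lst has length 8. The slice lst[2:6] selects indices [2, 3, 4, 5] (2->6, 3->10, 4->6, 5->16), giving [6, 10, 6, 16]. So chunk = [6, 10, 6, 16]. chunk has length 4. The slice chunk[::2] selects indices [0, 2] (0->6, 2->6), giving [6, 6].

[6, 6]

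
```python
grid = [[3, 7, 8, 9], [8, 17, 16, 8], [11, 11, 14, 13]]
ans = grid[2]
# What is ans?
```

grid has 3 rows. Row 2 is [11, 11, 14, 13].

[11, 11, 14, 13]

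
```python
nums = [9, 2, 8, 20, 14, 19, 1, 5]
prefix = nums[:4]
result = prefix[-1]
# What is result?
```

nums has length 8. The slice nums[:4] selects indices [0, 1, 2, 3] (0->9, 1->2, 2->8, 3->20), giving [9, 2, 8, 20]. So prefix = [9, 2, 8, 20]. Then prefix[-1] = 20.

20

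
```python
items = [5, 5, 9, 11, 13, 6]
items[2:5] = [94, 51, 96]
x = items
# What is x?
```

items starts as [5, 5, 9, 11, 13, 6] (length 6). The slice items[2:5] covers indices [2, 3, 4] with values [9, 11, 13]. Replacing that slice with [94, 51, 96] (same length) produces [5, 5, 94, 51, 96, 6].

[5, 5, 94, 51, 96, 6]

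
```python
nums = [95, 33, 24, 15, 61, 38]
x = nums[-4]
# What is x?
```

nums has length 6. Negative index -4 maps to positive index 6 + (-4) = 2. nums[2] = 24.

24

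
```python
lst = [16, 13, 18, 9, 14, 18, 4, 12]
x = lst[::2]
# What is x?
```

lst has length 8. The slice lst[::2] selects indices [0, 2, 4, 6] (0->16, 2->18, 4->14, 6->4), giving [16, 18, 14, 4].

[16, 18, 14, 4]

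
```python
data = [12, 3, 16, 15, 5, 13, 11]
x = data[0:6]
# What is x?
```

data has length 7. The slice data[0:6] selects indices [0, 1, 2, 3, 4, 5] (0->12, 1->3, 2->16, 3->15, 4->5, 5->13), giving [12, 3, 16, 15, 5, 13].

[12, 3, 16, 15, 5, 13]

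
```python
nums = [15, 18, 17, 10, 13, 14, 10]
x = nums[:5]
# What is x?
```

nums has length 7. The slice nums[:5] selects indices [0, 1, 2, 3, 4] (0->15, 1->18, 2->17, 3->10, 4->13), giving [15, 18, 17, 10, 13].

[15, 18, 17, 10, 13]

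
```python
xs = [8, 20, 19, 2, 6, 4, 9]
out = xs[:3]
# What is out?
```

xs has length 7. The slice xs[:3] selects indices [0, 1, 2] (0->8, 1->20, 2->19), giving [8, 20, 19].

[8, 20, 19]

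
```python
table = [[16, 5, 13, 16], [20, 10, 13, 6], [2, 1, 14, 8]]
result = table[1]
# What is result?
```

table has 3 rows. Row 1 is [20, 10, 13, 6].

[20, 10, 13, 6]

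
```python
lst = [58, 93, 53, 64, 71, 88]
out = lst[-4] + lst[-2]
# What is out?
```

lst has length 6. Negative index -4 maps to positive index 6 + (-4) = 2. lst[2] = 53.
lst has length 6. Negative index -2 maps to positive index 6 + (-2) = 4. lst[4] = 71.
Sum: 53 + 71 = 124.

124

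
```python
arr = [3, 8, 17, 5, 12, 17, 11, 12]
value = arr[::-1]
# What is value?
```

arr has length 8. The slice arr[::-1] selects indices [7, 6, 5, 4, 3, 2, 1, 0] (7->12, 6->11, 5->17, 4->12, 3->5, 2->17, 1->8, 0->3), giving [12, 11, 17, 12, 5, 17, 8, 3].

[12, 11, 17, 12, 5, 17, 8, 3]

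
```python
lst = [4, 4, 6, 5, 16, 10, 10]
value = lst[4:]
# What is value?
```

lst has length 7. The slice lst[4:] selects indices [4, 5, 6] (4->16, 5->10, 6->10), giving [16, 10, 10].

[16, 10, 10]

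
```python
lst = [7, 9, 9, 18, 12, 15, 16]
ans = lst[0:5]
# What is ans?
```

lst has length 7. The slice lst[0:5] selects indices [0, 1, 2, 3, 4] (0->7, 1->9, 2->9, 3->18, 4->12), giving [7, 9, 9, 18, 12].

[7, 9, 9, 18, 12]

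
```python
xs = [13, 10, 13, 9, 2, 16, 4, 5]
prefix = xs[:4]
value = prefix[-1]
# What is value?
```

xs has length 8. The slice xs[:4] selects indices [0, 1, 2, 3] (0->13, 1->10, 2->13, 3->9), giving [13, 10, 13, 9]. So prefix = [13, 10, 13, 9]. Then prefix[-1] = 9.

9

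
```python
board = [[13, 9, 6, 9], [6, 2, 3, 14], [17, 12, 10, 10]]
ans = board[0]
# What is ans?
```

board has 3 rows. Row 0 is [13, 9, 6, 9].

[13, 9, 6, 9]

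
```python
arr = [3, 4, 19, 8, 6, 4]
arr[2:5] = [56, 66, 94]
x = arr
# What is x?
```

arr starts as [3, 4, 19, 8, 6, 4] (length 6). The slice arr[2:5] covers indices [2, 3, 4] with values [19, 8, 6]. Replacing that slice with [56, 66, 94] (same length) produces [3, 4, 56, 66, 94, 4].

[3, 4, 56, 66, 94, 4]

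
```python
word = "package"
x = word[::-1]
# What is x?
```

word has length 7. The slice word[::-1] selects indices [6, 5, 4, 3, 2, 1, 0] (6->'e', 5->'g', 4->'a', 3->'k', 2->'c', 1->'a', 0->'p'), giving 'egakcap'.

'egakcap'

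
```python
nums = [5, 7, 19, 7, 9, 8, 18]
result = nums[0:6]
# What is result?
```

nums has length 7. The slice nums[0:6] selects indices [0, 1, 2, 3, 4, 5] (0->5, 1->7, 2->19, 3->7, 4->9, 5->8), giving [5, 7, 19, 7, 9, 8].

[5, 7, 19, 7, 9, 8]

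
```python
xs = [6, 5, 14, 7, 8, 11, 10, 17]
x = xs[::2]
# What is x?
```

xs has length 8. The slice xs[::2] selects indices [0, 2, 4, 6] (0->6, 2->14, 4->8, 6->10), giving [6, 14, 8, 10].

[6, 14, 8, 10]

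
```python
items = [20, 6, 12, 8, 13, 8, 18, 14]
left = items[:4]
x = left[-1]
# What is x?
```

items has length 8. The slice items[:4] selects indices [0, 1, 2, 3] (0->20, 1->6, 2->12, 3->8), giving [20, 6, 12, 8]. So left = [20, 6, 12, 8]. Then left[-1] = 8.

8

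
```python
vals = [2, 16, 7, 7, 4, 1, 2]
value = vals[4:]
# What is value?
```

vals has length 7. The slice vals[4:] selects indices [4, 5, 6] (4->4, 5->1, 6->2), giving [4, 1, 2].

[4, 1, 2]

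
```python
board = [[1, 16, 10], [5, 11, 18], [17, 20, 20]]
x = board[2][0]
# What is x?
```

board[2] = [17, 20, 20]. Taking column 0 of that row yields 17.

17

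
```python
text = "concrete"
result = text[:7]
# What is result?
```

text has length 8. The slice text[:7] selects indices [0, 1, 2, 3, 4, 5, 6] (0->'c', 1->'o', 2->'n', 3->'c', 4->'r', 5->'e', 6->'t'), giving 'concret'.

'concret'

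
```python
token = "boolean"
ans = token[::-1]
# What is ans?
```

token has length 7. The slice token[::-1] selects indices [6, 5, 4, 3, 2, 1, 0] (6->'n', 5->'a', 4->'e', 3->'l', 2->'o', 1->'o', 0->'b'), giving 'naeloob'.

'naeloob'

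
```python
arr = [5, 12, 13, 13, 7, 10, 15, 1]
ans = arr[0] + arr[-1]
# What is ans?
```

arr has length 8. arr[0] = 5.
arr has length 8. Negative index -1 maps to positive index 8 + (-1) = 7. arr[7] = 1.
Sum: 5 + 1 = 6.

6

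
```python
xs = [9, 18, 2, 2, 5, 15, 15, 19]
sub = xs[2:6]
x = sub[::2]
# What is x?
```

xs has length 8. The slice xs[2:6] selects indices [2, 3, 4, 5] (2->2, 3->2, 4->5, 5->15), giving [2, 2, 5, 15]. So sub = [2, 2, 5, 15]. sub has length 4. The slice sub[::2] selects indices [0, 2] (0->2, 2->5), giving [2, 5].

[2, 5]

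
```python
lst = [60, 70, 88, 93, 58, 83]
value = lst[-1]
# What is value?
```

lst has length 6. Negative index -1 maps to positive index 6 + (-1) = 5. lst[5] = 83.

83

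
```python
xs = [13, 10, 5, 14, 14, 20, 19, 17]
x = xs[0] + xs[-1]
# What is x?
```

xs has length 8. xs[0] = 13.
xs has length 8. Negative index -1 maps to positive index 8 + (-1) = 7. xs[7] = 17.
Sum: 13 + 17 = 30.

30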